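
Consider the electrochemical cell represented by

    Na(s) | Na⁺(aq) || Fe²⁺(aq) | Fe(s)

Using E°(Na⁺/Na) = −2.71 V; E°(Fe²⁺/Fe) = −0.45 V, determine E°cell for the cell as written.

By convention the left-hand electrode in cell notation is the anode (oxidation) and the right-hand electrode is the cathode (reduction).
E°cell = E°(right) − E°(left) = −0.45 − (−2.71) = +2.26 V.

+2.26 V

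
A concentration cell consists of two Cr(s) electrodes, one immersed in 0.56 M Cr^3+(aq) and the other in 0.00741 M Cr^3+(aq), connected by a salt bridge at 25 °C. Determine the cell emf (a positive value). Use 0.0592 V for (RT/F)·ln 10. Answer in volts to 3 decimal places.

For a concentration cell E°cell = 0, since both electrodes use the same couple.
The compartment with the higher Cr^3+(aq) concentration (0.56 M) acts as the cathode; ions are reduced there and produced at the dilute (0.00741 M) anode.
With n = 3, Ecell = −(0.0592/3)·log([dilute]/[conc]) = −(0.0592/3)·log(0.00741/0.56) = +0.037 V.

0.037 V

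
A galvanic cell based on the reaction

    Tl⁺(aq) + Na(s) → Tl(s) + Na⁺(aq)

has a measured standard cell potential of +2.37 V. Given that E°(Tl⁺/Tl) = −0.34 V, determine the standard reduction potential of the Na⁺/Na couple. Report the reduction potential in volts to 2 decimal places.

−2.71 V

In the reaction as written the Tl⁺/Tl couple is reduced (cathode) and Na⁺/Na is oxidized (anode), so E°cell = E°(Tl⁺/Tl) − E°(Na⁺/Na).
E°(Na⁺/Na) = E°(cathode) − E°cell = −0.34 − (+2.37) = −2.71 V.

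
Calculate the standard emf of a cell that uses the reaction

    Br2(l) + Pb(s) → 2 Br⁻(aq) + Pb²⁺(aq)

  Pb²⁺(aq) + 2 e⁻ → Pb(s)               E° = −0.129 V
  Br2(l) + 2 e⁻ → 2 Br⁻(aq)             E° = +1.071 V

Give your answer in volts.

Br2(l) gains electrons, so the Br₂/Br⁻ couple is the cathode; the Pb²⁺/Pb couple is the anode.
E°cell = E°(cathode) − E°(anode) = +1.071 − (−0.129) = +1.200 V.

+1.200 V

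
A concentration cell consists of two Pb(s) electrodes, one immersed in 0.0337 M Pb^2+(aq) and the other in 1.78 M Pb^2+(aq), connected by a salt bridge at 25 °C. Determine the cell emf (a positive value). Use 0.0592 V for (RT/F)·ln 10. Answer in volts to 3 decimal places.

0.051 V

For a concentration cell E°cell = 0, since both electrodes use the same couple.
The compartment with the higher Pb^2+(aq) concentration (1.78 M) acts as the cathode; ions are reduced there and produced at the dilute (0.0337 M) anode.
With n = 2, Ecell = −(0.0592/2)·log([dilute]/[conc]) = −(0.0592/2)·log(0.0337/1.78) = +0.051 V.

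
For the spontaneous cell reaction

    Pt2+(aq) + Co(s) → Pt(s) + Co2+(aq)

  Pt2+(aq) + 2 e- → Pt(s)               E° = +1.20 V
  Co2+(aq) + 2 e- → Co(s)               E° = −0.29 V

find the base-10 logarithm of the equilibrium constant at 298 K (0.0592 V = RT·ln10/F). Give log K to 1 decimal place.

The Pt²⁺/Pt couple is reduced (cathode); E°cell = +1.20 − (−0.29) = +1.49 V with n = 2.
At equilibrium E = 0, so log K = nE°cell / 0.0592 = (2)(+1.49) / 0.0592 = 50.3.

log K = 50.3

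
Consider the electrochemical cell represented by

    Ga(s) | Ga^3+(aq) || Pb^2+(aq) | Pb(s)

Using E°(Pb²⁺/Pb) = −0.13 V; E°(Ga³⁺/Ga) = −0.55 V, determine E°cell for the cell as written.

By convention the left-hand electrode in cell notation is the anode (oxidation) and the right-hand electrode is the cathode (reduction).
E°cell = E°(right) − E°(left) = −0.13 − (−0.55) = +0.42 V.

+0.42 V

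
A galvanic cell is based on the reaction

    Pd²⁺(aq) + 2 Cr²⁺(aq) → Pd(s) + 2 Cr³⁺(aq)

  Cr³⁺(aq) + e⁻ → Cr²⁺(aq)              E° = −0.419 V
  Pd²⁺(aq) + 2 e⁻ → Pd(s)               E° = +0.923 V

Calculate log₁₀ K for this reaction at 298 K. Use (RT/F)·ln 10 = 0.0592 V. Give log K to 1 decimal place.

log K = 45.3

The Pd²⁺/Pd couple is reduced (cathode); E°cell = +0.923 − (−0.419) = +1.342 V with n = 2.
At equilibrium E = 0, so log K = nE°cell / 0.0592 = (2)(+1.342) / 0.0592 = 45.3.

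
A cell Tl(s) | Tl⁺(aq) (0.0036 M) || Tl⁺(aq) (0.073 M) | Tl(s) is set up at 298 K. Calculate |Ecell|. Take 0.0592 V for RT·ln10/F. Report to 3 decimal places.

For a concentration cell E°cell = 0, since both electrodes use the same couple.
The compartment with the higher Tl⁺(aq) concentration (0.073 M) acts as the cathode; ions are reduced there and produced at the dilute (0.0036 M) anode.
With n = 1, Ecell = −(0.0592/1)·log([dilute]/[conc]) = −(0.0592/1)·log(0.0036/0.073) = +0.077 V.

0.077 V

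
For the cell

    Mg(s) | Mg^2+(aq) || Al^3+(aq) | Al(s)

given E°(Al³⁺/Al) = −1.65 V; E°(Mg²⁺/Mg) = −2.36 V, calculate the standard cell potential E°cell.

+0.71 V

By convention the left-hand electrode in cell notation is the anode (oxidation) and the right-hand electrode is the cathode (reduction).
E°cell = E°(right) − E°(left) = −1.65 − (−2.36) = +0.71 V.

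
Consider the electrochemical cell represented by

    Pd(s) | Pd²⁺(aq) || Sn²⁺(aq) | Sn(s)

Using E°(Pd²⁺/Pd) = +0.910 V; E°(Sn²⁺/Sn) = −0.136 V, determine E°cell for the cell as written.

−1.046 V

By convention the left-hand electrode in cell notation is the anode (oxidation) and the right-hand electrode is the cathode (reduction).
E°cell = E°(right) − E°(left) = −0.136 − (+0.910) = −1.046 V.
The negative sign shows that, as written, the cell would require an external voltage to drive the reaction.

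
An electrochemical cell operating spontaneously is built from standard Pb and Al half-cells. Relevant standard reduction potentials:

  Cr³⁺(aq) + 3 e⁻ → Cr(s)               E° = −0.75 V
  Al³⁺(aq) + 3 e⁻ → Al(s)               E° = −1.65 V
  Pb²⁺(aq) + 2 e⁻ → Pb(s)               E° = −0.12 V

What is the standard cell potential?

+1.53 V

The Pb²⁺/Pb couple has the higher E°, so Pb ion is reduced (cathode) and Al is oxidized (anode).
E°cell = E°(cathode) − E°(anode) = −0.12 − (−1.65) = +1.53 V.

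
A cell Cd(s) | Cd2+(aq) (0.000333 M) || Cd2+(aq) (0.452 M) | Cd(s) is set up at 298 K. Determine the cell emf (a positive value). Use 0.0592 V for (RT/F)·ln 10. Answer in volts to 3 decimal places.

0.093 V

For a concentration cell E°cell = 0, since both electrodes use the same couple.
The compartment with the higher Cd2+(aq) concentration (0.452 M) acts as the cathode; ions are reduced there and produced at the dilute (0.000333 M) anode.
With n = 2, Ecell = −(0.0592/2)·log([dilute]/[conc]) = −(0.0592/2)·log(0.000333/0.452) = +0.093 V.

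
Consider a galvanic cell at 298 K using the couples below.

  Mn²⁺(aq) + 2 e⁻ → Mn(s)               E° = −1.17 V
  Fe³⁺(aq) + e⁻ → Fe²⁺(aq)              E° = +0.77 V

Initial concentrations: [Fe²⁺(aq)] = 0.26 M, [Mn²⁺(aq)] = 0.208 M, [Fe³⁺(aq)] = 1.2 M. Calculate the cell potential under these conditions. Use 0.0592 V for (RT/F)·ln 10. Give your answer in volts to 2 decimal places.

The Fe³⁺/Fe²⁺ couple has the more positive E°, so it is the cathode; Mn²⁺/Mn is the anode.
E°cell = E°cat − E°an = +0.77 − (−1.17) = +1.94 V; n = 2.
For the overall reaction 2 Fe³⁺(aq) + Mn(s) → 2 Fe²⁺(aq) + Mn²⁺(aq), Q = ([Fe²⁺(aq)]^2·[Mn²⁺(aq)]) / [Fe³⁺(aq)]^2 = 0.00976, giving log Q = −2.010.
By the Nernst equation, E = +1.94 − (0.0592/2)·(−2.010) = +2.00 V.

+2.00 V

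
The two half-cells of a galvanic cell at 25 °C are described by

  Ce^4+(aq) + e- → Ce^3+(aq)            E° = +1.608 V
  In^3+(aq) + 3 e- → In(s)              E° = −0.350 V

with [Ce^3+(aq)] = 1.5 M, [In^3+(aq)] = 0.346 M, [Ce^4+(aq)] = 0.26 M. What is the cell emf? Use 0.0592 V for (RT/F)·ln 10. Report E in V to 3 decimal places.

The Ce⁴⁺/Ce³⁺ couple has the more positive E°, so it is the cathode; In³⁺/In is the anode.
E°cell = E°cat − E°an = +1.608 − (−0.350) = +1.958 V; n = 3.
The balanced reaction is 3 Ce^4+(aq) + In(s) → 3 Ce^3+(aq) + In^3+(aq), so Q = ([Ce^3+(aq)]^3·[In^3+(aq)]) / [Ce^4+(aq)]^3 = 66.4 and log Q = 1.822.
By the Nernst equation, E = +1.958 − (0.0592/3)·(1.822) = +1.922 V.

+1.922 V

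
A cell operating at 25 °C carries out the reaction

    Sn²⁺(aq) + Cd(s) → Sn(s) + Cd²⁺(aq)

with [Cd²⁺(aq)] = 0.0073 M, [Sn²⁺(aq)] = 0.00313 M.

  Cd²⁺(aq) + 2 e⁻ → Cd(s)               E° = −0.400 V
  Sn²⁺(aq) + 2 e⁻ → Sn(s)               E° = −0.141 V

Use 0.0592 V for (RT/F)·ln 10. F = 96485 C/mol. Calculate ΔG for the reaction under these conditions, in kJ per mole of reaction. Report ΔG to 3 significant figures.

−47.9 kJ/mol

E°cell = −0.141 − (−0.400) = +0.259 V; the balanced reaction transfers n = 2 electrons.
Here Q = [Cd²⁺(aq)] / [Sn²⁺(aq)] = 2.33 (log Q = 0.368), giving E = +0.259 − (0.0592/2)·(0.368) = +0.2481 V.
ΔG = −nFE = −(2)(96485)(+0.2481) J/mol = −47.9 kJ/mol.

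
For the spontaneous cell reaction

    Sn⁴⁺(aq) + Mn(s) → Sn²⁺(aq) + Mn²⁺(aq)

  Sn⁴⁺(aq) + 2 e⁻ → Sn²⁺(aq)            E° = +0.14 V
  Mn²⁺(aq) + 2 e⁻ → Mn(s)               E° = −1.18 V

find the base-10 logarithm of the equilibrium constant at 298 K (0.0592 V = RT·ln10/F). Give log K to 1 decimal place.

log K = 44.6

The Sn⁴⁺/Sn²⁺ couple is reduced (cathode); E°cell = +0.14 − (−1.18) = +1.32 V with n = 2.
At equilibrium E = 0, so log K = nE°cell / 0.0592 = (2)(+1.32) / 0.0592 = 44.6.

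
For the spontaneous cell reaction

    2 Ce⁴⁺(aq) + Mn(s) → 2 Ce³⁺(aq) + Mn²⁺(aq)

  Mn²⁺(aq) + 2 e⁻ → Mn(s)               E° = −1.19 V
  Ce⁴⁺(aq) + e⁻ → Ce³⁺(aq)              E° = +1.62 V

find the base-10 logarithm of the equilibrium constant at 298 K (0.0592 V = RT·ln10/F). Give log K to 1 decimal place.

log K = 94.9

The Ce⁴⁺/Ce³⁺ couple is reduced (cathode); E°cell = +1.62 − (−1.19) = +2.81 V with n = 2.
At equilibrium E = 0, so log K = nE°cell / 0.0592 = (2)(+2.81) / 0.0592 = 94.9.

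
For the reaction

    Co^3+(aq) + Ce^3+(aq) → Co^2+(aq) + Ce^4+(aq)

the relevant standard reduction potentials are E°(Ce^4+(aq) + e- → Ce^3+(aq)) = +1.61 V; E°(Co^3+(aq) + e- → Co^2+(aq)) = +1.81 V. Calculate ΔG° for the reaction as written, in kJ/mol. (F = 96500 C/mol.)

−19.3 kJ/mol

In the reaction as written Co^3+(aq) is reduced, so the Co³⁺/Co²⁺ couple is the cathode and Ce⁴⁺/Ce³⁺ is the anode.
E°cell = +1.81 − (+1.61) = +0.20 V; balancing electrons gives n = 1.
ΔG° = −nFE°cell = −(1)(96500)(+0.20) J/mol = −19.3 kJ/mol.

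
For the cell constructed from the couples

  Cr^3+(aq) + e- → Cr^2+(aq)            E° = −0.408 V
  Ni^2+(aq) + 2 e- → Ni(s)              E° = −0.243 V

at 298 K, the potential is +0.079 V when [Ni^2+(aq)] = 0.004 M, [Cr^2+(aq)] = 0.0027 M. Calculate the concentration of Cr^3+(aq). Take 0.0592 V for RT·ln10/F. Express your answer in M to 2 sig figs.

0.0048 M

With Ni²⁺/Ni at the cathode and Cr³⁺/Cr²⁺ at the anode, E°cell = −0.243 − (−0.408) = +0.165 V (n = 2).
Rearranging E = E° − (0.0592/n)·log Q gives log Q = 2(+0.165 − (+0.079))/0.0592 = 2.905.
For Ni^2+(aq) + 2 Cr^2+(aq) → Ni(s) + 2 Cr^3+(aq), the reaction quotient is Q = [Cr^3+(aq)]^2 / ([Ni^2+(aq)]·[Cr^2+(aq)]^2).
Isolating [Cr^3+(aq)] in Q = 10^{2.905} yields log [Cr^3+(aq)] = −2.315, i.e. 0.0048 M.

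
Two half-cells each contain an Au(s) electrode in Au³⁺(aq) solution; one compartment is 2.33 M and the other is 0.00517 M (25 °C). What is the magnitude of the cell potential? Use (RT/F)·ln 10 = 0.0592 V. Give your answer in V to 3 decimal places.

0.052 V

For a concentration cell E°cell = 0, since both electrodes use the same couple.
The compartment with the higher Au³⁺(aq) concentration (2.33 M) acts as the cathode; ions are reduced there and produced at the dilute (0.00517 M) anode.
With n = 3, Ecell = −(0.0592/3)·log([dilute]/[conc]) = −(0.0592/3)·log(0.00517/2.33) = +0.052 V.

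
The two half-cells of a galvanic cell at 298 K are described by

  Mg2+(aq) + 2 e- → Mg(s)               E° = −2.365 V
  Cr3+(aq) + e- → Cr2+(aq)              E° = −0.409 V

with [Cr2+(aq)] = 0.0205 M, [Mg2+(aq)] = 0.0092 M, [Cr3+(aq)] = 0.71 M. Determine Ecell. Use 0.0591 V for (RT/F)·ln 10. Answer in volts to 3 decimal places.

+2.107 V

The Cr³⁺/Cr²⁺ couple has the more positive E°, so it is the cathode; Mg²⁺/Mg is the anode.
E°cell = E°cat − E°an = −0.409 − (−2.365) = +1.956 V; n = 2.
Balancing gives 2 Cr3+(aq) + Mg(s) → 2 Cr2+(aq) + Mg2+(aq); hence Q = ([Cr2+(aq)]^2·[Mg2+(aq)]) / [Cr3+(aq)]^2 = 7.67×10^−6 (log Q = −5.115).
By the Nernst equation, E = +1.956 − (0.0591/2)·(−5.115) = +2.107 V.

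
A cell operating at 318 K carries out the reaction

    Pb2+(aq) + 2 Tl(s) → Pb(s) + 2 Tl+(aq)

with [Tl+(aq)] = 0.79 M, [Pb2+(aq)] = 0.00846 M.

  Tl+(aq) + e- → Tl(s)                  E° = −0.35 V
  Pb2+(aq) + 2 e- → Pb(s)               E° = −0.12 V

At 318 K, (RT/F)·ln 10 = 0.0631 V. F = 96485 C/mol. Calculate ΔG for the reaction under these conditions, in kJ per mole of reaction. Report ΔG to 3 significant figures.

−33.0 kJ/mol

The standard cell potential is −0.12 − (−0.35) = +0.23 V, with n = 2 electrons in the balanced equation.
The reaction quotient is [Tl+(aq)]^2 / [Pb2+(aq)] = 73.8; by Nernst, E = +0.23 − (0.0631/2)(1.868) = +0.1711 V.
ΔG = −nFE = −(2)(96485)(+0.1711) J/mol = −33.0 kJ/mol.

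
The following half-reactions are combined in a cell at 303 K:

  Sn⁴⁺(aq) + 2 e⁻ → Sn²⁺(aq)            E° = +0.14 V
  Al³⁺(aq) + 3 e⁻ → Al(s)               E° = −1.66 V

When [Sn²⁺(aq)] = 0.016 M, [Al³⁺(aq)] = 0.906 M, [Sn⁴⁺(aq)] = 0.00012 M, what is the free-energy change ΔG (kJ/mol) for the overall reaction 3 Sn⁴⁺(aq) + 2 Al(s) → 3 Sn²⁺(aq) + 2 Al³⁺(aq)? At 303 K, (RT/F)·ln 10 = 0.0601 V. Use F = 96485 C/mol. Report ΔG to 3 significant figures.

With Sn⁴⁺/Sn²⁺ reduced at the cathode, E°cell = +0.14 − (−1.66) = +1.80 V and n = 6.
Here Q = ([Sn²⁺(aq)]^3·[Al³⁺(aq)]^2) / [Sn⁴⁺(aq)]^3 = 1.95×10^6 (log Q = 6.289), giving E = +1.80 − (0.0601/6)·(6.289) = +1.7370 V.
Then ΔG = −nFE = −6 × 96485 × +1.7370 J/mol = −1010 kJ/mol.

−1010 kJ/mol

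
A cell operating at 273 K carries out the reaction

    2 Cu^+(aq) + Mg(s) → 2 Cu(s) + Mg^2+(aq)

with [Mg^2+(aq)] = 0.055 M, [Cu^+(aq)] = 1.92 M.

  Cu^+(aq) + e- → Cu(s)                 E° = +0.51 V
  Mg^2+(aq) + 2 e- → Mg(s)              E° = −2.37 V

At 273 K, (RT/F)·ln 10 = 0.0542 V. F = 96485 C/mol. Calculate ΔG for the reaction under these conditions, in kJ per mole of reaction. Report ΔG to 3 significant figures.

−565 kJ/mol

With Cu⁺/Cu reduced at the cathode, E°cell = +0.51 − (−2.37) = +2.88 V and n = 2.
Here Q = [Mg^2+(aq)] / [Cu^+(aq)]^2 = 0.0149 (log Q = −1.826), giving E = +2.88 − (0.0542/2)·(−1.826) = +2.9295 V.
Then ΔG = −nFE = −2 × 96485 × +2.9295 J/mol = −565 kJ/mol.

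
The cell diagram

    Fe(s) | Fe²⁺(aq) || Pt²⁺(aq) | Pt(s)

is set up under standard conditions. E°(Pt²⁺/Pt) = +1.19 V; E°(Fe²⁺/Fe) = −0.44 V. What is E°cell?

By convention the left-hand electrode in cell notation is the anode (oxidation) and the right-hand electrode is the cathode (reduction).
E°cell = E°(right) − E°(left) = +1.19 − (−0.44) = +1.63 V.

+1.63 V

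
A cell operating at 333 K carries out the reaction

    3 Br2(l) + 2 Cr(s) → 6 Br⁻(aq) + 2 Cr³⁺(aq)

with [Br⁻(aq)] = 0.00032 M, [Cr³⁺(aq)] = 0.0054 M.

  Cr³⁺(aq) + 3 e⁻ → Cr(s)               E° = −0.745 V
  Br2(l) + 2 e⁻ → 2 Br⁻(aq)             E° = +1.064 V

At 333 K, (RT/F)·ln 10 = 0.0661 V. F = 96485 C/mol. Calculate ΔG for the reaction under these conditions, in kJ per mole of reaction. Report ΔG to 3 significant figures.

−1210 kJ/mol

With Br₂/Br⁻ reduced at the cathode, E°cell = +1.064 − (−0.745) = +1.809 V and n = 6.
Q = [Br⁻(aq)]^6·[Cr³⁺(aq)]^2 = 3.13×10^−26, so log Q = −25.504 and E = +1.809 − (0.0661/6)(−25.504) = +2.0900 V.
Then ΔG = −nFE = −6 × 96485 × +2.0900 J/mol = −1210 kJ/mol.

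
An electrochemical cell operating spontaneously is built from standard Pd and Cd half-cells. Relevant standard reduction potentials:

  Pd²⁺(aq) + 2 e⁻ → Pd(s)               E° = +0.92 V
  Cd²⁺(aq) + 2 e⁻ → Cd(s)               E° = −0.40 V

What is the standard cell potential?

+1.32 V

The Pd²⁺/Pd couple has the higher E°, so Pd ion is reduced (cathode) and Cd is oxidized (anode).
E°cell = E°(cathode) − E°(anode) = +0.92 − (−0.40) = +1.32 V.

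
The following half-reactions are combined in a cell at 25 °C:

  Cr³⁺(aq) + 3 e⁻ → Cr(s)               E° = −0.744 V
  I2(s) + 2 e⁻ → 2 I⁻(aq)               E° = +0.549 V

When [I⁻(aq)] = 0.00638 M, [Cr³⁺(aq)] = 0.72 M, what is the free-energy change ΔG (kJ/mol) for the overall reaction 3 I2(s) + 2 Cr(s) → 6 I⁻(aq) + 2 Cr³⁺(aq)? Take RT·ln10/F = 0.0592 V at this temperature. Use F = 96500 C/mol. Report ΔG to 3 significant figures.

−826 kJ/mol

With I₂/I⁻ reduced at the cathode, E°cell = +0.549 − (−0.744) = +1.293 V and n = 6.
The reaction quotient is [I⁻(aq)]^6·[Cr³⁺(aq)]^2 = 3.5×10^−14; by Nernst, E = +1.293 − (0.0592/6)(−13.456) = +1.4258 V.
Then ΔG = −nFE = −6 × 96500 × +1.4258 J/mol = −826 kJ/mol.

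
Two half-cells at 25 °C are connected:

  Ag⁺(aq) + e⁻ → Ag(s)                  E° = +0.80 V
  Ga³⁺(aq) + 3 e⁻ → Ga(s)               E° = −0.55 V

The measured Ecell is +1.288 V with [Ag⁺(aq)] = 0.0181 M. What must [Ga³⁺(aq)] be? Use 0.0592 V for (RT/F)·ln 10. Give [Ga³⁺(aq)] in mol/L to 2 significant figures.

The Ag⁺/Ag couple has the larger reduction potential, so it is the cathode: E°cell = +0.80 − (−0.55) = +1.35 V and n = 3.
From the Nernst equation, log Q = n(E° − E)/0.0592 = 3·(+1.35 − (+1.288))/0.0592 = 3.142.
For 3 Ag⁺(aq) + Ga(s) → 3 Ag(s) + Ga³⁺(aq), the reaction quotient is Q = [Ga³⁺(aq)] / [Ag⁺(aq)]^3.
Substituting the known concentrations and solving, log [Ga³⁺(aq)] = −2.085 and [Ga³⁺(aq)] = 0.0082 M.

0.0082 M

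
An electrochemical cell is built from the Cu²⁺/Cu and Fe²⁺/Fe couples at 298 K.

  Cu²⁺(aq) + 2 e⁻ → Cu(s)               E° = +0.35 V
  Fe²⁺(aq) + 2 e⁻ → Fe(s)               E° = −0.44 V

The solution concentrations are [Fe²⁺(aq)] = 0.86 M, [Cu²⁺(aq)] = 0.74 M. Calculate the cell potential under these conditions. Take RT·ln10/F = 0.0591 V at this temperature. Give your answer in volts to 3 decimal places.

+0.788 V

The Cu²⁺/Cu couple has the more positive E°, so it is the cathode; Fe²⁺/Fe is the anode.
E°cell = E°cat − E°an = +0.35 − (−0.44) = +0.79 V; n = 2.
For the overall reaction Cu²⁺(aq) + Fe(s) → Cu(s) + Fe²⁺(aq), Q = [Fe²⁺(aq)] / [Cu²⁺(aq)] = 1.16, giving log Q = 0.065.
By the Nernst equation, E = +0.79 − (0.0591/2)·(0.065) = +0.788 V.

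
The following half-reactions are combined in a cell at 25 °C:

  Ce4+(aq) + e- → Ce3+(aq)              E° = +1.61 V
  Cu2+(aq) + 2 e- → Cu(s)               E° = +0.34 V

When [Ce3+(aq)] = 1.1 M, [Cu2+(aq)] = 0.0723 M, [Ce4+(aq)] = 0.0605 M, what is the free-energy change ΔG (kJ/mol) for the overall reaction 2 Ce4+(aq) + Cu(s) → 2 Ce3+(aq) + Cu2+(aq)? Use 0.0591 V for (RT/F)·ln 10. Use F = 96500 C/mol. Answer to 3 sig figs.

−237 kJ/mol

The standard cell potential is +1.61 − (+0.34) = +1.27 V, with n = 2 electrons in the balanced equation.
The reaction quotient is ([Ce3+(aq)]^2·[Cu2+(aq)]) / [Ce4+(aq)]^2 = 23.9; by Nernst, E = +1.27 − (0.0591/2)(1.378) = +1.2293 V.
ΔG = −nFE = −(2)(96500)(+1.2293) J/mol = −237 kJ/mol.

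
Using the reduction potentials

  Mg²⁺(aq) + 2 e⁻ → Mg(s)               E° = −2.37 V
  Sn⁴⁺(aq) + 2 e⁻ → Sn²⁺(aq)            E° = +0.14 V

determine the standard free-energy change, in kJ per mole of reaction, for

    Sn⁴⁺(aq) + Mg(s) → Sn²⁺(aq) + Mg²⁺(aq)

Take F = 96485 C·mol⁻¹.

In the reaction as written Sn⁴⁺(aq) is reduced, so the Sn⁴⁺/Sn²⁺ couple is the cathode and Mg²⁺/Mg is the anode.
E°cell = +0.14 − (−2.37) = +2.51 V; balancing electrons gives n = 2.
ΔG° = −nFE°cell = −(2)(96485)(+2.51) J/mol = −484 kJ/mol.

−484 kJ/mol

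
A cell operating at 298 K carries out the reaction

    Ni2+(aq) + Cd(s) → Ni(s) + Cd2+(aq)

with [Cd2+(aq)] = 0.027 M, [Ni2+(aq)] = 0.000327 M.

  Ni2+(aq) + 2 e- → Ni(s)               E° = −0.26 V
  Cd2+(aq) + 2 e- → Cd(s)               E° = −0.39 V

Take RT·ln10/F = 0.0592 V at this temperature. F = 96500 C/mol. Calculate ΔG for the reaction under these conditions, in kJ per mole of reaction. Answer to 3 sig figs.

−14.1 kJ/mol

The standard cell potential is −0.26 − (−0.39) = +0.13 V, with n = 2 electrons in the balanced equation.
Here Q = [Cd2+(aq)] / [Ni2+(aq)] = 82.6 (log Q = 1.917), giving E = +0.13 − (0.0592/2)·(1.917) = +0.0733 V.
ΔG = −nFE = −(2)(96500)(+0.0733) J/mol = −14.1 kJ/mol.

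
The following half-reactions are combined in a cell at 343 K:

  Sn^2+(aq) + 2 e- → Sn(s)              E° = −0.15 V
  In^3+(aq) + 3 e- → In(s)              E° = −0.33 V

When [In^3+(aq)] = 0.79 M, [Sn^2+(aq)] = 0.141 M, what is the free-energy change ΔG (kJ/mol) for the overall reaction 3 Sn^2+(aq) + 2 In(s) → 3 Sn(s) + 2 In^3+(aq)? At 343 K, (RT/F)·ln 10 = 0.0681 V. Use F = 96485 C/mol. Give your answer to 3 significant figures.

With Sn²⁺/Sn reduced at the cathode, E°cell = −0.15 − (−0.33) = +0.18 V and n = 6.
Q = [In^3+(aq)]^2 / [Sn^2+(aq)]^3 = 223, so log Q = 2.348 and E = +0.18 − (0.0681/6)(2.348) = +0.1534 V.
Finally ΔG = −nFE = −(6)(96485 C/mol)(+0.1534 V) = −88.8 kJ/mol.

−88.8 kJ/mol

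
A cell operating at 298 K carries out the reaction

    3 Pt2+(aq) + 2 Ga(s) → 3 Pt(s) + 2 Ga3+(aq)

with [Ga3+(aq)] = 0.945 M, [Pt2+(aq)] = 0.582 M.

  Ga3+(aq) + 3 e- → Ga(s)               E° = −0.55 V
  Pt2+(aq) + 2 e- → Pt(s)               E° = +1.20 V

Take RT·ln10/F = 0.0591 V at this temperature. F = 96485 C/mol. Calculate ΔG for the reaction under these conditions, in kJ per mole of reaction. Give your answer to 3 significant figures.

The standard cell potential is +1.20 − (−0.55) = +1.75 V, with n = 6 electrons in the balanced equation.
The reaction quotient is [Ga3+(aq)]^2 / [Pt2+(aq)]^3 = 4.53; by Nernst, E = +1.75 − (0.0591/6)(0.656) = +1.7435 V.
Finally ΔG = −nFE = −(6)(96485 C/mol)(+1.7435 V) = −1010 kJ/mol.

−1010 kJ/mol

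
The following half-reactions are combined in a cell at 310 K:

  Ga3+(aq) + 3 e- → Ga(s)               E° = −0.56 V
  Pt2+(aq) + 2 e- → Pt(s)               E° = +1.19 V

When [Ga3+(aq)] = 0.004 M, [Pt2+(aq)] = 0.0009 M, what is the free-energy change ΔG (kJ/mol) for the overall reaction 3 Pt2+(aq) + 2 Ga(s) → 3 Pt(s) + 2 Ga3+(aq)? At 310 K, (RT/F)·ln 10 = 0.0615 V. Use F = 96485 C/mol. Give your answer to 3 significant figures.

−987 kJ/mol

With Pt²⁺/Pt reduced at the cathode, E°cell = +1.19 − (−0.56) = +1.75 V and n = 6.
Here Q = [Ga3+(aq)]^2 / [Pt2+(aq)]^3 = 2.19×10^4 (log Q = 4.341), giving E = +1.75 − (0.0615/6)·(4.341) = +1.7055 V.
Finally ΔG = −nFE = −(6)(96485 C/mol)(+1.7055 V) = −987 kJ/mol.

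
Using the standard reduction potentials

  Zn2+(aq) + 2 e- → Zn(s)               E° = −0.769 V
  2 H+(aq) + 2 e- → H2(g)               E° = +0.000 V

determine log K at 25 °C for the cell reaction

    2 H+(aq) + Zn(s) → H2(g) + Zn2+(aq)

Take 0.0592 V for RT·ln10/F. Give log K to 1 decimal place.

The 2H⁺/H₂ couple is reduced (cathode); E°cell = +0.000 − (−0.769) = +0.769 V with n = 2.
At equilibrium E = 0, so log K = nE°cell / 0.0592 = (2)(+0.769) / 0.0592 = 26.0.

log K = 26.0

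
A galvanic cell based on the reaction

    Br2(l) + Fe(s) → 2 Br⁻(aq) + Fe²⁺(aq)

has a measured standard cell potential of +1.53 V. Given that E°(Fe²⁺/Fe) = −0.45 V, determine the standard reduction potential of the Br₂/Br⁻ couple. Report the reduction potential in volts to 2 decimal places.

+1.08 V

In the reaction as written the Br₂/Br⁻ couple is reduced (cathode) and Fe²⁺/Fe is oxidized (anode), so E°cell = E°(Br₂/Br⁻) − E°(Fe²⁺/Fe).
E°(Br₂/Br⁻) = E°cell + E°(anode) = +1.53 + (−0.45) = +1.08 V.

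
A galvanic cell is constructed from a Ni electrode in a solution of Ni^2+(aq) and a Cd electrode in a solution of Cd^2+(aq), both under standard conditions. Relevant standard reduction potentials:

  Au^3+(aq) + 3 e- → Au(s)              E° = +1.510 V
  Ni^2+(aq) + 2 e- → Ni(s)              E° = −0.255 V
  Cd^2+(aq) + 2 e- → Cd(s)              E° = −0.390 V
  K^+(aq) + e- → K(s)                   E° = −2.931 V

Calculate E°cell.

+0.135 V

The Ni²⁺/Ni couple has the higher E°, so Ni ion is reduced (cathode) and Cd is oxidized (anode).
E°cell = E°(cathode) − E°(anode) = −0.255 − (−0.390) = +0.135 V.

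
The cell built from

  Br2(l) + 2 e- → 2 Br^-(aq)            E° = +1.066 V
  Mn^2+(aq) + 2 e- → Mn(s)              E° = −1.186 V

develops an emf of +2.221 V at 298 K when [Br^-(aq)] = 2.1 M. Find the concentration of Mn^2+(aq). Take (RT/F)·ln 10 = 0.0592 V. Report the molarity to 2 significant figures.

2.5 M

The Br₂/Br⁻ couple has the larger reduction potential, so it is the cathode: E°cell = +1.066 − (−1.186) = +2.252 V and n = 2.
Since E = E° − (0.0592/n)·log Q, log Q = n(E° − E)/0.0592 = 1.047.
Balancing electrons gives Br2(l) + Mn(s) → 2 Br^-(aq) + Mn^2+(aq); thus Q = [Br^-(aq)]^2·[Mn^2+(aq)].
Isolating [Mn^2+(aq)] in Q = 10^{1.047} yields log [Mn^2+(aq)] = 0.403, i.e. 2.5 M.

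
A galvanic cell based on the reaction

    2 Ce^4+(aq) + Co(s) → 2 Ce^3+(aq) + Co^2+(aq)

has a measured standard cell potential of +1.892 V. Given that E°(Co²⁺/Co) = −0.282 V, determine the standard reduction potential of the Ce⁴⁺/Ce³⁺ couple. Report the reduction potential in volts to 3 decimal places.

+1.610 V

In the reaction as written the Ce⁴⁺/Ce³⁺ couple is reduced (cathode) and Co²⁺/Co is oxidized (anode), so E°cell = E°(Ce⁴⁺/Ce³⁺) − E°(Co²⁺/Co).
E°(Ce⁴⁺/Ce³⁺) = E°cell + E°(anode) = +1.892 + (−0.282) = +1.610 V.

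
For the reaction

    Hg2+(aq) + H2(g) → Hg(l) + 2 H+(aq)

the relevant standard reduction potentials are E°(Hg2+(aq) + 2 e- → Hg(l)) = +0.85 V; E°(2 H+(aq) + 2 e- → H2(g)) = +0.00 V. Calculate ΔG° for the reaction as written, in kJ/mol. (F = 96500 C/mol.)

−164 kJ/mol

In the reaction as written Hg2+(aq) is reduced, so the Hg²⁺/Hg couple is the cathode and 2H⁺/H₂ is the anode.
E°cell = +0.85 − (+0.00) = +0.85 V; balancing electrons gives n = 2.
ΔG° = −nFE°cell = −(2)(96500)(+0.85) J/mol = −164 kJ/mol.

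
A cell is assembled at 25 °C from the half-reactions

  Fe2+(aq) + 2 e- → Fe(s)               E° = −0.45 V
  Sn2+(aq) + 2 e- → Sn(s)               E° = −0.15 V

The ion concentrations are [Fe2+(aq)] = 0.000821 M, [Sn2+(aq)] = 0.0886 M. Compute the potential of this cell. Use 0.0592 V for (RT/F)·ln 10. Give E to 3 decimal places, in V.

+0.360 V

Sn²⁺/Sn is reduced (cathode, E° = −0.15 V) and Fe²⁺/Fe is oxidized (anode).
E°cell = −0.15 − (−0.45) = +0.30 V, with n = 2 electrons transferred.
For the overall reaction Sn2+(aq) + Fe(s) → Sn(s) + Fe2+(aq), Q = [Fe2+(aq)] / [Sn2+(aq)] = 0.00927, giving log Q = −2.033.
E = E° − (0.0592/n)·log Q = +0.30 − (0.0592/2)(−2.033) = +0.360 V.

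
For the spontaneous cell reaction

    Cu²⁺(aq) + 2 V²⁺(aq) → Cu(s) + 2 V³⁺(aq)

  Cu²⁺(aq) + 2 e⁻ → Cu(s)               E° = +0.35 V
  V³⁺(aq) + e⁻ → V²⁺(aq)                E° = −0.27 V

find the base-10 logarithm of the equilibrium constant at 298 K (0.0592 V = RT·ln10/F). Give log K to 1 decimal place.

The Cu²⁺/Cu couple is reduced (cathode); E°cell = +0.35 − (−0.27) = +0.62 V with n = 2.
At equilibrium E = 0, so log K = nE°cell / 0.0592 = (2)(+0.62) / 0.0592 = 20.9.

log K = 20.9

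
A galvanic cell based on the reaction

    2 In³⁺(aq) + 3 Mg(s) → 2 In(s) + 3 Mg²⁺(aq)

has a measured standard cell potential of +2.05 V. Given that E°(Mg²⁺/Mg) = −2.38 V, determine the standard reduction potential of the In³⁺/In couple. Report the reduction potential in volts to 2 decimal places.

−0.33 V

In the reaction as written the In³⁺/In couple is reduced (cathode) and Mg²⁺/Mg is oxidized (anode), so E°cell = E°(In³⁺/In) − E°(Mg²⁺/Mg).
E°(In³⁺/In) = E°cell + E°(anode) = +2.05 + (−2.38) = −0.33 V.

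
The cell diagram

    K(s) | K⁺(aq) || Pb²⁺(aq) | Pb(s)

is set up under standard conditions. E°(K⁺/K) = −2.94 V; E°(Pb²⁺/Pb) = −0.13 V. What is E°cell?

By convention the left-hand electrode in cell notation is the anode (oxidation) and the right-hand electrode is the cathode (reduction).
E°cell = E°(right) − E°(left) = −0.13 − (−2.94) = +2.81 V.

+2.81 V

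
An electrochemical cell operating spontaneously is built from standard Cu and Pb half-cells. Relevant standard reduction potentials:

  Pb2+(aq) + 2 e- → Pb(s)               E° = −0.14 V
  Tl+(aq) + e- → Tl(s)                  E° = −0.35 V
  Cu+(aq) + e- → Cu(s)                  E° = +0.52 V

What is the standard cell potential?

Of the two couples in this cell, the one with the more positive reduction potential is reduced at the cathode: here that is Cu⁺/Cu (+0.52 V); Pb²⁺/Pb (−0.14 V) is the anode.
E°cell = E°(cathode) − E°(anode) = +0.52 − (−0.14) = +0.66 V.

+0.66 V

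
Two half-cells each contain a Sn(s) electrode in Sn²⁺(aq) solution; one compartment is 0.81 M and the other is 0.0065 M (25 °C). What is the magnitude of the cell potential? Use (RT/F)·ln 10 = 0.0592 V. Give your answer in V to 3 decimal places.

For a concentration cell E°cell = 0, since both electrodes use the same couple.
The compartment with the higher Sn²⁺(aq) concentration (0.81 M) acts as the cathode; ions are reduced there and produced at the dilute (0.0065 M) anode.
With n = 2, Ecell = −(0.0592/2)·log([dilute]/[conc]) = −(0.0592/2)·log(0.0065/0.81) = +0.062 V.

0.062 V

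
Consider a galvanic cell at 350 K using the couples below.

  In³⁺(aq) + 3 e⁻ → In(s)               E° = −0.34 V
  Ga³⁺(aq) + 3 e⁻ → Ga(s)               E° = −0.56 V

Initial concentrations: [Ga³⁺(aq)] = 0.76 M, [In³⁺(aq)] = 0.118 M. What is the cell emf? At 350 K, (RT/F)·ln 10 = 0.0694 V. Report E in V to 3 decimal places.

+0.201 V

Since E°(In³⁺/In) > E°(Ga³⁺/Ga), In³⁺/In serves as the cathode.
E°cell = −0.34 − (−0.56) = +0.22 V, with n = 3 electrons transferred.
For the overall reaction In³⁺(aq) + Ga(s) → In(s) + Ga³⁺(aq), Q = [Ga³⁺(aq)] / [In³⁺(aq)] = 6.44, giving log Q = 0.809.
By the Nernst equation, E = +0.22 − (0.0694/3)·(0.809) = +0.201 V.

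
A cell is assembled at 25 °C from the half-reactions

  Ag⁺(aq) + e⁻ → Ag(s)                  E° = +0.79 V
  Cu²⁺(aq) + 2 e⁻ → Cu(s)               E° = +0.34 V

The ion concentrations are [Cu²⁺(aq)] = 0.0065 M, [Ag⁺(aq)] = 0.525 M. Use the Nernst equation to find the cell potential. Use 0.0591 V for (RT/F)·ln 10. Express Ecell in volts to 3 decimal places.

+0.498 V

Ag⁺/Ag is reduced (cathode, E° = +0.79 V) and Cu²⁺/Cu is oxidized (anode).
The standard potential is +0.79 − (+0.34) = +0.45 V and the balanced reaction transfers n = 2 electrons.
For the overall reaction 2 Ag⁺(aq) + Cu(s) → 2 Ag(s) + Cu²⁺(aq), Q = [Cu²⁺(aq)] / [Ag⁺(aq)]^2 = 0.0236, giving log Q = −1.627.
E = E° − (0.0591/n)·log Q = +0.45 − (0.0591/2)(−1.627) = +0.498 V.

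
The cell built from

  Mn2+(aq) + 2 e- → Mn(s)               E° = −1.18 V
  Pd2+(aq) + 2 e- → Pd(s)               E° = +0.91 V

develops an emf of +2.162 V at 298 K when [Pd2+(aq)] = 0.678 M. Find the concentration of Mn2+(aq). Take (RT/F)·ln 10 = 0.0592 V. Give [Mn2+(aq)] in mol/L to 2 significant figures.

With Pd²⁺/Pd at the cathode and Mn²⁺/Mn at the anode, E°cell = +0.91 − (−1.18) = +2.09 V (n = 2).
Rearranging E = E° − (0.0592/n)·log Q gives log Q = 2(+2.09 − (+2.162))/0.0592 = −2.432.
The balanced reaction is Pd2+(aq) + Mn(s) → Pd(s) + Mn2+(aq), so Q = [Mn2+(aq)] / [Pd2+(aq)].
Solving for the unknown gives log [Mn2+(aq)] = −2.601, so [Mn2+(aq)] ≈ 0.0025 M.

0.0025 M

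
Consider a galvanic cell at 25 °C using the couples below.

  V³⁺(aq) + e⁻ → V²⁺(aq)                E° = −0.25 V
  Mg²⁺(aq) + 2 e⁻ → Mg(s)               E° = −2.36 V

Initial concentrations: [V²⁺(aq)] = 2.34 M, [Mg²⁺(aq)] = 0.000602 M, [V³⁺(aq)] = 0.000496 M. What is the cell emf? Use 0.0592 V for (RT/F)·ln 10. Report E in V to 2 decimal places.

Since E°(V³⁺/V²⁺) > E°(Mg²⁺/Mg), V³⁺/V²⁺ serves as the cathode.
E°cell = −0.25 − (−2.36) = +2.11 V, with n = 2 electrons transferred.
Balancing gives 2 V³⁺(aq) + Mg(s) → 2 V²⁺(aq) + Mg²⁺(aq); hence Q = ([V²⁺(aq)]^2·[Mg²⁺(aq)]) / [V³⁺(aq)]^2 = 1.34×10^4 (log Q = 4.127).
Applying E = E° − (RT ln10/nF)·log Q gives +2.11 − (0.0592/2)(4.127) = +1.99 V.

+1.99 V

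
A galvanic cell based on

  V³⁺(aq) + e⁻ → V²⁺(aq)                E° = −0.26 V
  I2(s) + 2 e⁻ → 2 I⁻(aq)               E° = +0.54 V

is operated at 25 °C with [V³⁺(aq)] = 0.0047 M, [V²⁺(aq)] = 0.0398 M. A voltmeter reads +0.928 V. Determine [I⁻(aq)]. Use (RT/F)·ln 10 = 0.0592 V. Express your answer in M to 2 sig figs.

The I₂/I⁻ couple has the larger reduction potential, so it is the cathode: E°cell = +0.54 − (−0.26) = +0.80 V and n = 2.
From the Nernst equation, log Q = n(E° − E)/0.0592 = 2·(+0.80 − (+0.928))/0.0592 = −4.324.
The balanced reaction is I2(s) + 2 V²⁺(aq) → 2 I⁻(aq) + 2 V³⁺(aq), so Q = ([I⁻(aq)]^2·[V³⁺(aq)]^2) / [V²⁺(aq)]^2.
Substituting the known concentrations and solving, log [I⁻(aq)] = −1.234 and [I⁻(aq)] = 0.058 M.

0.058 M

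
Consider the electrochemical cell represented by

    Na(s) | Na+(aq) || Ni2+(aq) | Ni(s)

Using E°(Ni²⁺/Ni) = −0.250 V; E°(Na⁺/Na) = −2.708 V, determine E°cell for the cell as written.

+2.458 V

By convention the left-hand electrode in cell notation is the anode (oxidation) and the right-hand electrode is the cathode (reduction).
E°cell = E°(right) − E°(left) = −0.250 − (−2.708) = +2.458 V.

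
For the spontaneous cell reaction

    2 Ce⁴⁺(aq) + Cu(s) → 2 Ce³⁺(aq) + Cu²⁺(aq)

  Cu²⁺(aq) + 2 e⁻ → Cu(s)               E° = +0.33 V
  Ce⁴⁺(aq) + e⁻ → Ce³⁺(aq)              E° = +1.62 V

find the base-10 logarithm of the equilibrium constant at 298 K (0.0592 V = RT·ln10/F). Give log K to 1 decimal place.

The Ce⁴⁺/Ce³⁺ couple is reduced (cathode); E°cell = +1.62 − (+0.33) = +1.29 V with n = 2.
At equilibrium E = 0, so log K = nE°cell / 0.0592 = (2)(+1.29) / 0.0592 = 43.6.

log K = 43.6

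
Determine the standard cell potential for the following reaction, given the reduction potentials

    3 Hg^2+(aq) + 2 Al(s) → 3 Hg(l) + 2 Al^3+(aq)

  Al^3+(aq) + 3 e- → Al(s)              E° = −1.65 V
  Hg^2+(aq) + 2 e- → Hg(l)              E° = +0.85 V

In the reaction as written, Hg^2+(aq) is reduced (cathode) and Al^3+(aq) is produced by oxidation at the anode.
E°cell = E°(cathode) − E°(anode) = +0.85 − (−1.65) = +2.50 V.

+2.50 V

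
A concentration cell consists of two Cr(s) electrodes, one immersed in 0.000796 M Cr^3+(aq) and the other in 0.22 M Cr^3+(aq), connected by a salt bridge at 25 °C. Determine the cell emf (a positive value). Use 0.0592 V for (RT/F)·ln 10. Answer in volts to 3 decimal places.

For a concentration cell E°cell = 0, since both electrodes use the same couple.
The compartment with the higher Cr^3+(aq) concentration (0.22 M) acts as the cathode; ions are reduced there and produced at the dilute (0.000796 M) anode.
With n = 3, Ecell = −(0.0592/3)·log([dilute]/[conc]) = −(0.0592/3)·log(0.000796/0.22) = +0.048 V.

0.048 V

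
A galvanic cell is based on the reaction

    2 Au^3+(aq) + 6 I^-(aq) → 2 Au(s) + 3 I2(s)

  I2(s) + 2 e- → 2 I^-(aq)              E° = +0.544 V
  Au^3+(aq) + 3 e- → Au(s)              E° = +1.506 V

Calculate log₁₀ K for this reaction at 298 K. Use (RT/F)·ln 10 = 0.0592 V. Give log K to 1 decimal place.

The Au³⁺/Au couple is reduced (cathode); E°cell = +1.506 − (+0.544) = +0.962 V with n = 6.
At equilibrium E = 0, so log K = nE°cell / 0.0592 = (6)(+0.962) / 0.0592 = 97.5.

log K = 97.5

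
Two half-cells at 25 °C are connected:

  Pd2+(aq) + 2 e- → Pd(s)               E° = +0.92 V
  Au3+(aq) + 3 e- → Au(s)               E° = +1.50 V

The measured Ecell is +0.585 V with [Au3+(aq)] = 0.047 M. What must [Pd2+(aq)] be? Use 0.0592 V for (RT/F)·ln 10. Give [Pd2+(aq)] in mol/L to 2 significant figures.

The Au³⁺/Au couple has the larger reduction potential, so it is the cathode: E°cell = +1.50 − (+0.92) = +0.58 V and n = 6.
Rearranging E = E° − (0.0592/n)·log Q gives log Q = 6(+0.58 − (+0.585))/0.0592 = −0.507.
The balanced reaction is 2 Au3+(aq) + 3 Pd(s) → 2 Au(s) + 3 Pd2+(aq), so Q = [Pd2+(aq)]^3 / [Au3+(aq)]^2.
Isolating [Pd2+(aq)] in Q = 10^{−0.507} yields log [Pd2+(aq)] = −1.054, i.e. 0.088 M.

0.088 M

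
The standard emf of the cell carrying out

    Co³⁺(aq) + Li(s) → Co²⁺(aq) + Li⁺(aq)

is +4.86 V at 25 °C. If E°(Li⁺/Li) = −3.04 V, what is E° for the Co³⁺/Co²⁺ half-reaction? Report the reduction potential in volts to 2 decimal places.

In the reaction as written the Co³⁺/Co²⁺ couple is reduced (cathode) and Li⁺/Li is oxidized (anode), so E°cell = E°(Co³⁺/Co²⁺) − E°(Li⁺/Li).
E°(Co³⁺/Co²⁺) = E°cell + E°(anode) = +4.86 + (−3.04) = +1.82 V.

+1.82 V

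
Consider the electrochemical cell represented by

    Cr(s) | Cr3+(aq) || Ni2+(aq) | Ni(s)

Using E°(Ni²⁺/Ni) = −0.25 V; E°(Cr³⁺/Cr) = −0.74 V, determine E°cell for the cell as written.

By convention the left-hand electrode in cell notation is the anode (oxidation) and the right-hand electrode is the cathode (reduction).
E°cell = E°(right) − E°(left) = −0.25 − (−0.74) = +0.49 V.

+0.49 V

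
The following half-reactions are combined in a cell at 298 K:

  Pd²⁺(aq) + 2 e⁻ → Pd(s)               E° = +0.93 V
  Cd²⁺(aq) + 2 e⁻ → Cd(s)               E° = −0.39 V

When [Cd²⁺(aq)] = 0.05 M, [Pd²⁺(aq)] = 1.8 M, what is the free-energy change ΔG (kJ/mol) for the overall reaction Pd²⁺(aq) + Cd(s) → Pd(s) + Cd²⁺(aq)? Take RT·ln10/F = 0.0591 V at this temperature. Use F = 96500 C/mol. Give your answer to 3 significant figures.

The standard cell potential is +0.93 − (−0.39) = +1.32 V, with n = 2 electrons in the balanced equation.
Here Q = [Cd²⁺(aq)] / [Pd²⁺(aq)] = 0.0278 (log Q = −1.556), giving E = +1.32 − (0.0591/2)·(−1.556) = +1.3660 V.
ΔG = −nFE = −(2)(96500)(+1.3660) J/mol = −264 kJ/mol.

−264 kJ/mol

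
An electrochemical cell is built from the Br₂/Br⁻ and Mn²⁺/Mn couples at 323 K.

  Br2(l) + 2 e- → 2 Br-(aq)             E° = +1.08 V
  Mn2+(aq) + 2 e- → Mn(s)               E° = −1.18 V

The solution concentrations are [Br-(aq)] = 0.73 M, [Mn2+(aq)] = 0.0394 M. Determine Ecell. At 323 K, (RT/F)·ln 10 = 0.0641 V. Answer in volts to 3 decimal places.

+2.314 V

Since E°(Br₂/Br⁻) > E°(Mn²⁺/Mn), Br₂/Br⁻ serves as the cathode.
E°cell = +1.08 − (−1.18) = +2.26 V, with n = 2 electrons transferred.
For the overall reaction Br2(l) + Mn(s) → 2 Br-(aq) + Mn2+(aq), Q = [Br-(aq)]^2·[Mn2+(aq)] = 0.021, giving log Q = −1.678.
E = E° − (0.0641/n)·log Q = +2.26 − (0.0641/2)(−1.678) = +2.314 V.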